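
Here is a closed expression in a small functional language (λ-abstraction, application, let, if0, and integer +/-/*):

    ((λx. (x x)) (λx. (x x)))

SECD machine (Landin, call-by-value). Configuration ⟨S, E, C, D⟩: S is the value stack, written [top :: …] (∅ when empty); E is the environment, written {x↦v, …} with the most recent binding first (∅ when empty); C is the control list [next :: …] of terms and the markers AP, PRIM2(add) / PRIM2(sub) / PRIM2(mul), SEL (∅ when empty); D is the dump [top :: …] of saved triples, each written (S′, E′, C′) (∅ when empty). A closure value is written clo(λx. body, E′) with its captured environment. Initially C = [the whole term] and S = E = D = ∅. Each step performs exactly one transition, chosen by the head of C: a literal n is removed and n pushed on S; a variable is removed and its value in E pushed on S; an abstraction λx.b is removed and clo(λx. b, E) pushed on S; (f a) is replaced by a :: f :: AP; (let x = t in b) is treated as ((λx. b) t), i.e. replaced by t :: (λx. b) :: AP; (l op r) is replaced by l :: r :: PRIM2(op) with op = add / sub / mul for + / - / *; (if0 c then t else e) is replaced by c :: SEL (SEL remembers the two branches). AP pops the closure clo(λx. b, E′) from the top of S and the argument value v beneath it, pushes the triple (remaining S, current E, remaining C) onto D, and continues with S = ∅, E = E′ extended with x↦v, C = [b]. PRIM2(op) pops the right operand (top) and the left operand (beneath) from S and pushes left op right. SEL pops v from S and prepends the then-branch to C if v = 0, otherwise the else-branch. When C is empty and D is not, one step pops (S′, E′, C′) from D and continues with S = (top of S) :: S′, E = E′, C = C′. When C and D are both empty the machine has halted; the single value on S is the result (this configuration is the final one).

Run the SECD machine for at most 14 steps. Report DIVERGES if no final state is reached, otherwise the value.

Answer: DIVERGES (no final state within 14 steps)

Machine steps:
step 0: ⟨S=∅; E=∅; C=[((λx. (x x)) (λx. (x x)))]; D=∅⟩
step 1: ⟨S=∅; E=∅; C=[(λx. (x x)) :: (λx. (x x)) :: AP]; D=∅⟩
step 2: ⟨S=[clo(λx. (x x), ∅)]; E=∅; C=[(λx. (x x)) :: AP]; D=∅⟩
step 3: ⟨S=[clo(λx. (x x), ∅) :: clo(λx. (x x), ∅)]; E=∅; C=[AP]; D=∅⟩
step 4: ⟨S=∅; E={x↦clo(λx. (x x), ∅)}; C=[(x x)]; D=[(∅, ∅, ∅)]⟩
step 5: ⟨S=∅; E={x↦clo(λx. (x x), ∅)}; C=[x :: x :: AP]; D=[(∅, ∅, ∅)]⟩
step 6: ⟨S=[clo(λx. (x x), ∅)]; E={x↦clo(λx. (x x), ∅)}; C=[x :: AP]; D=[(∅, ∅, ∅)]⟩
step 7: ⟨S=[clo(λx. (x x), ∅) :: clo(λx. (x x), ∅)]; E={x↦clo(λx. (x x), ∅)}; C=[AP]; D=[(∅, ∅, ∅)]⟩
step 8: ⟨S=∅; E={x↦clo(λx. (x x), ∅)}; C=[(x x)]; D=[(∅, {x↦clo(λx. (x x), ∅)}, ∅) :: (∅, ∅, ∅)]⟩
step 9: ⟨S=∅; E={x↦clo(λx. (x x), ∅)}; C=[x :: x :: AP]; D=[(∅, {x↦clo(λx. (x x), ∅)}, ∅) :: (∅, ∅, ∅)]⟩
step 10: ⟨S=[clo(λx. (x x), ∅)]; E={x↦clo(λx. (x x), ∅)}; C=[x :: AP]; D=[(∅, {x↦clo(λx. (x x), ∅)}, ∅) :: (∅, ∅, ∅)]⟩
step 11: ⟨S=[clo(λx. (x x), ∅) :: clo(λx. (x x), ∅)]; E={x↦clo(λx. (x x), ∅)}; C=[AP]; D=[(∅, {x↦clo(λx. (x x), ∅)}, ∅) :: (∅, ∅, ∅)]⟩
step 12: ⟨S=∅; E={x↦clo(λx. (x x), ∅)}; C=[(x x)]; D=[(∅, {x↦clo(λx. (x x), ∅)}, ∅) :: (∅, {x↦clo(λx. (x x), ∅)}, ∅) :: (∅, ∅, ∅)]⟩
step 13: ⟨S=∅; E={x↦clo(λx. (x x), ∅)}; C=[x :: x :: AP]; D=[(∅, {x↦clo(λx. (x x), ∅)}, ∅) :: (∅, {x↦clo(λx. (x x), ∅)}, ∅) :: (∅, ∅, ∅)]⟩
step 14: ⟨S=[clo(λx. (x x), ∅)]; E={x↦clo(λx. (x x), ∅)}; C=[x :: AP]; D=[(∅, {x↦clo(λx. (x x), ∅)}, ∅) :: (∅, {x↦clo(λx. (x x), ∅)}, ∅) :: (∅, ∅, ∅)]⟩
→ 14 transitions taken and the configuration is still not final: no result within 14 steps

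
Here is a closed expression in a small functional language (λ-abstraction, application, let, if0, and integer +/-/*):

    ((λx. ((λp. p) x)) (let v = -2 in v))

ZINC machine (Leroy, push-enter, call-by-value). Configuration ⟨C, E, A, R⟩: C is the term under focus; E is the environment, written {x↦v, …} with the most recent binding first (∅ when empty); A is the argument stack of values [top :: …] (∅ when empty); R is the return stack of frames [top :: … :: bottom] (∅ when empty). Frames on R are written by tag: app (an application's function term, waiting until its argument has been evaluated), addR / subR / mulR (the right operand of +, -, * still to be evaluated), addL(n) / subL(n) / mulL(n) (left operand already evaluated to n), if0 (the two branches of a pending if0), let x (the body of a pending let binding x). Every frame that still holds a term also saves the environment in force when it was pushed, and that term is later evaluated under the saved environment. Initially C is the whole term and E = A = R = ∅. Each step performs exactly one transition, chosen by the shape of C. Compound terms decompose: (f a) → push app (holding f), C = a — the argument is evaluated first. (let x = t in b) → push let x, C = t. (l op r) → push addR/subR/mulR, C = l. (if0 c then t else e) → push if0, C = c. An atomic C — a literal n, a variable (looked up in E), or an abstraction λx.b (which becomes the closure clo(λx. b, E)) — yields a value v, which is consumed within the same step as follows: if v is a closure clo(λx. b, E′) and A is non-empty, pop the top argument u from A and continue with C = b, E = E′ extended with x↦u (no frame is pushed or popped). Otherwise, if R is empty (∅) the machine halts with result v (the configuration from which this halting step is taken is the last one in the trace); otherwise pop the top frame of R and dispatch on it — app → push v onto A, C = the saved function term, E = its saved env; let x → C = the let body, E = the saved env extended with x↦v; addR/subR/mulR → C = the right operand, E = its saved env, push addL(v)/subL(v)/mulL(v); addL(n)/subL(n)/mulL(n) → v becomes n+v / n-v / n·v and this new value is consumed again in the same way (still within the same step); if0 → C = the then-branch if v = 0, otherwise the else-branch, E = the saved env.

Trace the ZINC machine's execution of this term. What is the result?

Answer: -2

Derivation:
t=0: ⟨C=((λx. ((λp. p) x)) (let v = -2 in v)); E=∅; A=∅; R=∅⟩
t=1: ⟨C=(let v = -2 in v); E=∅; A=∅; R=[app]⟩
t=2: ⟨C=-2; E=∅; A=∅; R=[let v :: app]⟩
t=3: ⟨C=v; E={v↦-2}; A=∅; R=[app]⟩
t=4: ⟨C=(λx. ((λp. p) x)); E=∅; A=[-2]; R=∅⟩
t=5: ⟨C=((λp. p) x); E={x↦-2}; A=∅; R=∅⟩
t=6: ⟨C=x; E={x↦-2}; A=∅; R=[app]⟩
t=7: ⟨C=(λp. p); E={x↦-2}; A=[-2]; R=∅⟩
t=8: ⟨C=p; E={p↦-2, x↦-2}; A=∅; R=∅⟩
→ final value -2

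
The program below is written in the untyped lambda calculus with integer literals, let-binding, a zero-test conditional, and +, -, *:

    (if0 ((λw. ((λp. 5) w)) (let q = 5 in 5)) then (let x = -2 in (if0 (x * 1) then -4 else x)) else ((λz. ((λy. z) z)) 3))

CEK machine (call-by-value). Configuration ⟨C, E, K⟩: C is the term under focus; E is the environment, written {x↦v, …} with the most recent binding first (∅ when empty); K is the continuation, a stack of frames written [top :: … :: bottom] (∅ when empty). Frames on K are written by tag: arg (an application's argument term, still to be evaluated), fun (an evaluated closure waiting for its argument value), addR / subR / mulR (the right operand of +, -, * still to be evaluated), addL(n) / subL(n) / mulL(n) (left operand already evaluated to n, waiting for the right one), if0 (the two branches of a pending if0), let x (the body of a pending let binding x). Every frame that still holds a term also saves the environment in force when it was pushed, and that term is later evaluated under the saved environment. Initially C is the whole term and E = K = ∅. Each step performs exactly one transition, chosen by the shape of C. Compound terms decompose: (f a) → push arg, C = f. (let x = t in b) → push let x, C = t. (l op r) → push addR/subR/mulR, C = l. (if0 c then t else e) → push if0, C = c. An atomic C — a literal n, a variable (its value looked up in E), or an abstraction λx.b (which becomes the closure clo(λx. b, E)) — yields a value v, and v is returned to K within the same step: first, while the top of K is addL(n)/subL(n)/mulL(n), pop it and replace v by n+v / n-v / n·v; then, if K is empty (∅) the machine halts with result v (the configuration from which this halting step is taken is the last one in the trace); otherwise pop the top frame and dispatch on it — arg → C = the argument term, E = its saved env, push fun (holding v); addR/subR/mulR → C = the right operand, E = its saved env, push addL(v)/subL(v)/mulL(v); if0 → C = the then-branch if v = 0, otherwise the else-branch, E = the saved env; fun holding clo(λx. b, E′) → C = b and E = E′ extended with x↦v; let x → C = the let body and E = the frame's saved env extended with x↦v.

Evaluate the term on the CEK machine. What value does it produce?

[0] <C=(if0 ((λw. ((λp. 5) w)) (let q = 5 in 5)) then (let x = -2 in (if0 (x * 1) then -4 else x)) else ((λz. ((λy. z) z)) 3)), E=∅, K=∅>
[1] <C=((λw. ((λp. 5) w)) (let q = 5 in 5)), E=∅, K=[if0]>
[2] <C=(λw. ((λp. 5) w)), E=∅, K=[arg :: if0]>
[3] <C=(let q = 5 in 5), E=∅, K=[fun :: if0]>
[4] <C=5, E=∅, K=[let q :: fun :: if0]>
[5] <C=5, E={q↦5}, K=[fun :: if0]>
[6] <C=((λp. 5) w), E={w↦5}, K=[if0]>
[7] <C=(λp. 5), E={w↦5}, K=[arg :: if0]>
[8] <C=w, E={w↦5}, K=[fun :: if0]>
[9] <C=5, E={p↦5, w↦5}, K=[if0]>
[10] <C=((λz. ((λy. z) z)) 3), E=∅, K=∅>
[11] <C=(λz. ((λy. z) z)), E=∅, K=[arg]>
[12] <C=3, E=∅, K=[fun]>
[13] <C=((λy. z) z), E={z↦3}, K=∅>
[14] <C=(λy. z), E={z↦3}, K=[arg]>
[15] <C=z, E={z↦3}, K=[fun]>
[16] <C=z, E={y↦3, z↦3}, K=∅>
→ final value 3

Answer: 3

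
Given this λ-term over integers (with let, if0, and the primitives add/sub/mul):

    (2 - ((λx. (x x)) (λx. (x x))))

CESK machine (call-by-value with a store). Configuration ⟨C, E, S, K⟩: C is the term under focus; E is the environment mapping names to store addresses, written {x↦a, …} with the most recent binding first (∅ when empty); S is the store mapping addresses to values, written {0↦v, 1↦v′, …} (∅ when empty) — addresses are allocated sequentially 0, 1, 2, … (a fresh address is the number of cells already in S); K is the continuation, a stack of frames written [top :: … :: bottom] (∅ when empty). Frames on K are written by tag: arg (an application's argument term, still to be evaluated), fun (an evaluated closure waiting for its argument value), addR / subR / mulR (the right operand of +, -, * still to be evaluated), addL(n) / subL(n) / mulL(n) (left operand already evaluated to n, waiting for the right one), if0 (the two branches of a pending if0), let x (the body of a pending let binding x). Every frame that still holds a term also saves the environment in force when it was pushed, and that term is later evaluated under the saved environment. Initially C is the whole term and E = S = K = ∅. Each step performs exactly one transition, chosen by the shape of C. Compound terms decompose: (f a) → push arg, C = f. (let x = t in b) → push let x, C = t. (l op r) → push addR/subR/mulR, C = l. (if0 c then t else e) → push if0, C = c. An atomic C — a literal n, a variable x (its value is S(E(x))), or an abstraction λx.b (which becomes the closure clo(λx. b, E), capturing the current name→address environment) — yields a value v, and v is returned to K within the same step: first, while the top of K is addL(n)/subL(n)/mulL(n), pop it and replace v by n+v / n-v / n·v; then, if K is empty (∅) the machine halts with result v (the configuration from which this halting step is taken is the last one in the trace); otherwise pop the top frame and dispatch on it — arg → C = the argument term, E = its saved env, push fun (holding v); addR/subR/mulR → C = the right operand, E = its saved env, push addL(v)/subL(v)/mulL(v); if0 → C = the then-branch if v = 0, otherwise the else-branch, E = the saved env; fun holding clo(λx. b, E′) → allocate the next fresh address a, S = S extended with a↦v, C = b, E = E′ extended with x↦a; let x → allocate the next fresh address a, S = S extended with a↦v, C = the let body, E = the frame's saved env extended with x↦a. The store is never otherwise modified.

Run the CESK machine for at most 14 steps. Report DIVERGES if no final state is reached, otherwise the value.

Answer: DIVERGES (no final state within 14 steps)

Derivation:
t=0: <C=(2 - ((λx. (x x)) (λx. (x x)))), E=∅, S=∅, K=∅>
t=1: <C=2, E=∅, S=∅, K=[subR]>
t=2: <C=((λx. (x x)) (λx. (x x))), E=∅, S=∅, K=[subL(2)]>
t=3: <C=(λx. (x x)), E=∅, S=∅, K=[arg :: subL(2)]>
t=4: <C=(λx. (x x)), E=∅, S=∅, K=[fun :: subL(2)]>
t=5: <C=(x x), E={x↦0}, S={0↦clo(λx. (x x), ∅)}, K=[subL(2)]>
t=6: <C=x, E={x↦0}, S={0↦clo(λx. (x x), ∅)}, K=[arg :: subL(2)]>
t=7: <C=x, E={x↦0}, S={0↦clo(λx. (x x), ∅)}, K=[fun :: subL(2)]>
t=8: <C=(x x), E={x↦1}, S={0↦clo(λx. (x x), ∅), 1↦clo(λx. (x x), ∅)}, K=[subL(2)]>
t=9: <C=x, E={x↦1}, S={0↦clo(λx. (x x), ∅), 1↦clo(λx. (x x), ∅)}, K=[arg :: subL(2)]>
t=10: <C=x, E={x↦1}, S={0↦clo(λx. (x x), ∅), 1↦clo(λx. (x x), ∅)}, K=[fun :: subL(2)]>
t=11: <C=(x x), E={x↦2}, S={0↦clo(λx. (x x), ∅), 1↦clo(λx. (x x), ∅), 2↦clo(λx. (x x), ∅)}, K=[subL(2)]>
t=12: <C=x, E={x↦2}, S={0↦clo(λx. (x x), ∅), 1↦clo(λx. (x x), ∅), 2↦clo(λx. (x x), ∅)}, K=[arg :: subL(2)]>
t=13: <C=x, E={x↦2}, S={0↦clo(λx. (x x), ∅), 1↦clo(λx. (x x), ∅), 2↦clo(λx. (x x), ∅)}, K=[fun :: subL(2)]>
t=14: <C=(x x), E={x↦3}, S={0↦clo(λx. (x x), ∅), 1↦clo(λx. (x x), ∅), 2↦clo(λx. (x x), ∅), 3↦clo(λx. (x x), ∅)}, K=[subL(2)]>
→ 14 transitions taken and the configuration is still not final: no result within 14 steps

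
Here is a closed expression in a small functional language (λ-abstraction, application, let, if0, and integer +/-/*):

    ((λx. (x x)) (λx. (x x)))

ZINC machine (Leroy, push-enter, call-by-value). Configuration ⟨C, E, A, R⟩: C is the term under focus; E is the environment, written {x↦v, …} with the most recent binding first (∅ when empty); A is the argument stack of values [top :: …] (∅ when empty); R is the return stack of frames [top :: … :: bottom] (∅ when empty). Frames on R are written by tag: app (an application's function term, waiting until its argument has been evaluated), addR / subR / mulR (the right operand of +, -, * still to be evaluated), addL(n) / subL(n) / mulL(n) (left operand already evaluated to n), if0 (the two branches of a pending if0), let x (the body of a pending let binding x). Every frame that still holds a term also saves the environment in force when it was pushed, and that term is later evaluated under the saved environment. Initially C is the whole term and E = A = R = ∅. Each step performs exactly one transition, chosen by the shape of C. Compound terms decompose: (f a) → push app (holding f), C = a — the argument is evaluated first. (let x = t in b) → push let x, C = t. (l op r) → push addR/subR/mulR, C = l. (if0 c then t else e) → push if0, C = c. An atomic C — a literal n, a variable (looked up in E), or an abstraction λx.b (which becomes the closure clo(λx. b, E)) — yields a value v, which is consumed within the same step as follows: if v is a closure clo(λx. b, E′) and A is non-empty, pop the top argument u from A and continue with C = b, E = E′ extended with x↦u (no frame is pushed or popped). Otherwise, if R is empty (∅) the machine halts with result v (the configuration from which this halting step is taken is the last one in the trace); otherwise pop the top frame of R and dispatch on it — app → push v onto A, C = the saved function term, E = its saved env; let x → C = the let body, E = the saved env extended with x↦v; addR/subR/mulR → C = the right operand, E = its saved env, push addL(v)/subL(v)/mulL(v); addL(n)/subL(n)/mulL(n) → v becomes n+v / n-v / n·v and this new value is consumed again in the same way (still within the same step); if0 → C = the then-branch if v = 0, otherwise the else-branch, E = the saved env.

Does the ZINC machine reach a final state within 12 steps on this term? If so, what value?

[0] <C=((λx. (x x)) (λx. (x x))), E=∅, A=∅, R=∅>
[1] <C=(λx. (x x)), E=∅, A=∅, R=[app]>
[2] <C=(λx. (x x)), E=∅, A=[clo(λx. (x x), ∅)], R=∅>
[3] <C=(x x), E={x↦clo(λx. (x x), ∅)}, A=∅, R=∅>
[4] <C=x, E={x↦clo(λx. (x x), ∅)}, A=∅, R=[app]>
[5] <C=x, E={x↦clo(λx. (x x), ∅)}, A=[clo(λx. (x x), ∅)], R=∅>
… configuration repeats with period 3 (steps 3–5 recur indefinitely) …

Answer: DIVERGES (no final state within 12 steps)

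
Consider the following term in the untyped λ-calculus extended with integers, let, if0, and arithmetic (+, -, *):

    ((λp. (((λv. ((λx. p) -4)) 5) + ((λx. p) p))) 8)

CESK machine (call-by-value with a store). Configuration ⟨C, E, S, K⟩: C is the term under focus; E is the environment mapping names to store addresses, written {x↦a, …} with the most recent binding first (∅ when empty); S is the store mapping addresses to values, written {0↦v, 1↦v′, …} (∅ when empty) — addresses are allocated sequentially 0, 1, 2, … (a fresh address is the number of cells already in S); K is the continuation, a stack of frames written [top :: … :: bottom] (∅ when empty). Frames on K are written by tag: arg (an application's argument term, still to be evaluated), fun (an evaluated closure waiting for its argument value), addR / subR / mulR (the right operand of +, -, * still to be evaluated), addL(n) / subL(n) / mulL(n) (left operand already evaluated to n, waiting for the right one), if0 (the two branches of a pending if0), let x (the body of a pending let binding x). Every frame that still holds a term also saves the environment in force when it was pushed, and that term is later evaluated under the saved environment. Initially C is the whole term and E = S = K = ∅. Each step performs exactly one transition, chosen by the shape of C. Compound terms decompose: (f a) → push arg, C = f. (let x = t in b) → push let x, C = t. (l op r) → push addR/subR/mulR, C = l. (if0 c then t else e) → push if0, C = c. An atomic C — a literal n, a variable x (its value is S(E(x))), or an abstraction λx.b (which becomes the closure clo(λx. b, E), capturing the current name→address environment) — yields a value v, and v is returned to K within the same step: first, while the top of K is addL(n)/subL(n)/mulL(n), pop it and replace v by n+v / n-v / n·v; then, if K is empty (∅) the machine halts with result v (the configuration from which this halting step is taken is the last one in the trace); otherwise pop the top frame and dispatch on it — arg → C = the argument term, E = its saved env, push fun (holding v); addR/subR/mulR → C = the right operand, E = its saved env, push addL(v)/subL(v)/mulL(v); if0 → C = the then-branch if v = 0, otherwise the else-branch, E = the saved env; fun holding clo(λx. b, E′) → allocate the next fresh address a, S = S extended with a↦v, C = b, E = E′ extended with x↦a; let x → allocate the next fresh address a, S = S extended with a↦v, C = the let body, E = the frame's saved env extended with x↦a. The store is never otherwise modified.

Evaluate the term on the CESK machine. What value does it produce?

Answer: 16

Derivation:
step 0: [C=((λp. (((λv. ((λx. p) -4)) 5) + ((λx. p) p))) 8) | E=∅ | S=∅ | K=∅]
step 1: [C=(λp. (((λv. ((λx. p) -4)) 5) + ((λx. p) p))) | E=∅ | S=∅ | K=[arg]]
step 2: [C=8 | E=∅ | S=∅ | K=[fun]]
step 3: [C=(((λv. ((λx. p) -4)) 5) + ((λx. p) p)) | E={p↦0} | S={0↦8} | K=∅]
step 4: [C=((λv. ((λx. p) -4)) 5) | E={p↦0} | S={0↦8} | K=[addR]]
step 5: [C=(λv. ((λx. p) -4)) | E={p↦0} | S={0↦8} | K=[arg :: addR]]
step 6: [C=5 | E={p↦0} | S={0↦8} | K=[fun :: addR]]
step 7: [C=((λx. p) -4) | E={v↦1, p↦0} | S={0↦8, 1↦5} | K=[addR]]
step 8: [C=(λx. p) | E={v↦1, p↦0} | S={0↦8, 1↦5} | K=[arg :: addR]]
step 9: [C=-4 | E={v↦1, p↦0} | S={0↦8, 1↦5} | K=[fun :: addR]]
step 10: [C=p | E={x↦2, v↦1, p↦0} | S={0↦8, 1↦5, 2↦-4} | K=[addR]]
step 11: [C=((λx. p) p) | E={p↦0} | S={0↦8, 1↦5, 2↦-4} | K=[addL(8)]]
step 12: [C=(λx. p) | E={p↦0} | S={0↦8, 1↦5, 2↦-4} | K=[arg :: addL(8)]]
step 13: [C=p | E={p↦0} | S={0↦8, 1↦5, 2↦-4} | K=[fun :: addL(8)]]
step 14: [C=p | E={x↦3, p↦0} | S={0↦8, 1↦5, 2↦-4, 3↦8} | K=[addL(8)]]
→ final value 16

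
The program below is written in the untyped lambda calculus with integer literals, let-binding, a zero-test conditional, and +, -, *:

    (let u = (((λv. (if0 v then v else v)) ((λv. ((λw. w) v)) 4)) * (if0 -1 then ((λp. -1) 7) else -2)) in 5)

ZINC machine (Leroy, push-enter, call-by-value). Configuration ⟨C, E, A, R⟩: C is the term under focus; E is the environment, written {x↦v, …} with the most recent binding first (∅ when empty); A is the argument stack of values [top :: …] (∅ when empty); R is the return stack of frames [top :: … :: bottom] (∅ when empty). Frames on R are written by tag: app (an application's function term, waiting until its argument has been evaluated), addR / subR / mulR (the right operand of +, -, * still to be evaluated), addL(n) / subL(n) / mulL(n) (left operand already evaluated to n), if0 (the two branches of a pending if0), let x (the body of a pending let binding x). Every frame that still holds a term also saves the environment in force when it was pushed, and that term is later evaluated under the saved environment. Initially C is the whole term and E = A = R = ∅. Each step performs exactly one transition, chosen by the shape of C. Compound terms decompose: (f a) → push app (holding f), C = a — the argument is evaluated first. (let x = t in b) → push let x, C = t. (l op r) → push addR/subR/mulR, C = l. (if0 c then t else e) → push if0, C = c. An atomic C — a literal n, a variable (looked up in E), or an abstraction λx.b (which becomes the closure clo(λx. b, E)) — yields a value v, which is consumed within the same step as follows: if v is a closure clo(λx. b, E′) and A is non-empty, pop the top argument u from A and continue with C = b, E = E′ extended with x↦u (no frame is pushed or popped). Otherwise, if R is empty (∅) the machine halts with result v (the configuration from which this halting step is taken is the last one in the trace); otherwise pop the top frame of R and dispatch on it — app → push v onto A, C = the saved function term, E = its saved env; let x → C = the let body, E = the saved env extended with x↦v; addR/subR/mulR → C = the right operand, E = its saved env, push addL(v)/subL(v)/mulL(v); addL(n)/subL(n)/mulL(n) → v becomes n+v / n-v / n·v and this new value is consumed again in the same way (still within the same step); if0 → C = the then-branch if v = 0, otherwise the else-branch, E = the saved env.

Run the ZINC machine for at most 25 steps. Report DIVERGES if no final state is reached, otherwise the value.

Answer: 5

Execution trace:
step 0: [C=(let u = (((λv. (if0 v then v else v)) ((λv. ((λw. w) v)) 4)) * (if0 -1 then ((λp. -1) 7) else -2)) in 5) | E=∅ | A=∅ | R=∅]
step 1: [C=(((λv. (if0 v then v else v)) ((λv. ((λw. w) v)) 4)) * (if0 -1 then ((λp. -1) 7) else -2)) | E=∅ | A=∅ | R=[let u]]
step 2: [C=((λv. (if0 v then v else v)) ((λv. ((λw. w) v)) 4)) | E=∅ | A=∅ | R=[mulR :: let u]]
step 3: [C=((λv. ((λw. w) v)) 4) | E=∅ | A=∅ | R=[app :: mulR :: let u]]
step 4: [C=4 | E=∅ | A=∅ | R=[app :: app :: mulR :: let u]]
step 5: [C=(λv. ((λw. w) v)) | E=∅ | A=[4] | R=[app :: mulR :: let u]]
step 6: [C=((λw. w) v) | E={v↦4} | A=∅ | R=[app :: mulR :: let u]]
step 7: [C=v | E={v↦4} | A=∅ | R=[app :: app :: mulR :: let u]]
step 8: [C=(λw. w) | E={v↦4} | A=[4] | R=[app :: mulR :: let u]]
step 9: [C=w | E={w↦4, v↦4} | A=∅ | R=[app :: mulR :: let u]]
step 10: [C=(λv. (if0 v then v else v)) | E=∅ | A=[4] | R=[mulR :: let u]]
step 11: [C=(if0 v then v else v) | E={v↦4} | A=∅ | R=[mulR :: let u]]
step 12: [C=v | E={v↦4} | A=∅ | R=[if0 :: mulR :: let u]]
step 13: [C=v | E={v↦4} | A=∅ | R=[mulR :: let u]]
step 14: [C=(if0 -1 then ((λp. -1) 7) else -2) | E=∅ | A=∅ | R=[mulL(4) :: let u]]
step 15: [C=-1 | E=∅ | A=∅ | R=[if0 :: mulL(4) :: let u]]
step 16: [C=-2 | E=∅ | A=∅ | R=[mulL(4) :: let u]]
step 17: [C=5 | E={u↦-8} | A=∅ | R=∅]
→ final value 5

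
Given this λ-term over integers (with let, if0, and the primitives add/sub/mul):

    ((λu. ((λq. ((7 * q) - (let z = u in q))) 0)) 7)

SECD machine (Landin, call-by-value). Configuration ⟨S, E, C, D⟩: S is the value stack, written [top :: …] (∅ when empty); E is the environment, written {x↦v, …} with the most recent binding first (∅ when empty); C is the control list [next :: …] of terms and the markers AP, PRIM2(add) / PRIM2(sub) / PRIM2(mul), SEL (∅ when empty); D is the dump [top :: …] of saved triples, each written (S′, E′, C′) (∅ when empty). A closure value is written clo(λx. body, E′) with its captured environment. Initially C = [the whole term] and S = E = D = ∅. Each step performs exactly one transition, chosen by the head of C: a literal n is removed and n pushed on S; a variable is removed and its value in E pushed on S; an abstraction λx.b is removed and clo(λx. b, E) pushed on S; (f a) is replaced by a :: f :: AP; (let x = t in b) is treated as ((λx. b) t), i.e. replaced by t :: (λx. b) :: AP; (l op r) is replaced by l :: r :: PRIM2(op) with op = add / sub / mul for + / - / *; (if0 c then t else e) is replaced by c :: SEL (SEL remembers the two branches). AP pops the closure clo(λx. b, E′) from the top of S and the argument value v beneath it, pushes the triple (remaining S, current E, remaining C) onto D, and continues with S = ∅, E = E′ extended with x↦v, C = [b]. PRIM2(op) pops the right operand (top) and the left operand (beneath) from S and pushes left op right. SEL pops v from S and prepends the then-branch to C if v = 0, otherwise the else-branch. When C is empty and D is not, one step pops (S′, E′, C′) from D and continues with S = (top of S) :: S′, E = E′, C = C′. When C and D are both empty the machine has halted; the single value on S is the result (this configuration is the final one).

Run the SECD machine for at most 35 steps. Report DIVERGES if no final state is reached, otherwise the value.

0. <S=∅, E=∅, C=[((λu. ((λq. ((7 * q) - (let z = u in q))) 0)) 7)], D=∅>
1. <S=∅, E=∅, C=[7 :: (λu. ((λq. ((7 * q) - (let z = u in q))) 0)) :: AP], D=∅>
2. <S=[7], E=∅, C=[(λu. ((λq. ((7 * q) - (let z = u in q))) 0)) :: AP], D=∅>
3. <S=[clo(λu. ((λq. ((7 * q) - (let z = u in q))) 0), ∅) :: 7], E=∅, C=[AP], D=∅>
4. <S=∅, E={u↦7}, C=[((λq. ((7 * q) - (let z = u in q))) 0)], D=[(∅, ∅, ∅)]>
5. <S=∅, E={u↦7}, C=[0 :: (λq. ((7 * q) - (let z = u in q))) :: AP], D=[(∅, ∅, ∅)]>
6. <S=[0], E={u↦7}, C=[(λq. ((7 * q) - (let z = u in q))) :: AP], D=[(∅, ∅, ∅)]>
7. <S=[clo(λq. ((7 * q) - (let z = u in q)), {u↦7}) :: 0], E={u↦7}, C=[AP], D=[(∅, ∅, ∅)]>
8. <S=∅, E={q↦0, u↦7}, C=[((7 * q) - (let z = u in q))], D=[(∅, {u↦7}, ∅) :: (∅, ∅, ∅)]>
9. <S=∅, E={q↦0, u↦7}, C=[(7 * q) :: (let z = u in q) :: PRIM2(sub)], D=[(∅, {u↦7}, ∅) :: (∅, ∅, ∅)]>
10. <S=∅, E={q↦0, u↦7}, C=[7 :: q :: PRIM2(mul) :: (let z = u in q) :: PRIM2(sub)], D=[(∅, {u↦7}, ∅) :: (∅, ∅, ∅)]>
11. <S=[7], E={q↦0, u↦7}, C=[q :: PRIM2(mul) :: (let z = u in q) :: PRIM2(sub)], D=[(∅, {u↦7}, ∅) :: (∅, ∅, ∅)]>
12. <S=[0 :: 7], E={q↦0, u↦7}, C=[PRIM2(mul) :: (let z = u in q) :: PRIM2(sub)], D=[(∅, {u↦7}, ∅) :: (∅, ∅, ∅)]>
13. <S=[0], E={q↦0, u↦7}, C=[(let z = u in q) :: PRIM2(sub)], D=[(∅, {u↦7}, ∅) :: (∅, ∅, ∅)]>
14. <S=[0], E={q↦0, u↦7}, C=[u :: (λz. q) :: AP :: PRIM2(sub)], D=[(∅, {u↦7}, ∅) :: (∅, ∅, ∅)]>
15. <S=[7 :: 0], E={q↦0, u↦7}, C=[(λz. q) :: AP :: PRIM2(sub)], D=[(∅, {u↦7}, ∅) :: (∅, ∅, ∅)]>
16. <S=[clo(λz. q, {q↦0, u↦7}) :: 7 :: 0], E={q↦0, u↦7}, C=[AP :: PRIM2(sub)], D=[(∅, {u↦7}, ∅) :: (∅, ∅, ∅)]>
17. <S=∅, E={z↦7, q↦0, u↦7}, C=[q], D=[([0], {q↦0, u↦7}, [PRIM2(sub)]) :: (∅, {u↦7}, ∅) :: (∅, ∅, ∅)]>
18. <S=[0], E={z↦7, q↦0, u↦7}, C=∅, D=[([0], {q↦0, u↦7}, [PRIM2(sub)]) :: (∅, {u↦7}, ∅) :: (∅, ∅, ∅)]>
19. <S=[0 :: 0], E={q↦0, u↦7}, C=[PRIM2(sub)], D=[(∅, {u↦7}, ∅) :: (∅, ∅, ∅)]>
20. <S=[0], E={q↦0, u↦7}, C=∅, D=[(∅, {u↦7}, ∅) :: (∅, ∅, ∅)]>
21. <S=[0], E={u↦7}, C=∅, D=[(∅, ∅, ∅)]>
22. <S=[0], E=∅, C=∅, D=∅>
→ final value 0

Answer: 0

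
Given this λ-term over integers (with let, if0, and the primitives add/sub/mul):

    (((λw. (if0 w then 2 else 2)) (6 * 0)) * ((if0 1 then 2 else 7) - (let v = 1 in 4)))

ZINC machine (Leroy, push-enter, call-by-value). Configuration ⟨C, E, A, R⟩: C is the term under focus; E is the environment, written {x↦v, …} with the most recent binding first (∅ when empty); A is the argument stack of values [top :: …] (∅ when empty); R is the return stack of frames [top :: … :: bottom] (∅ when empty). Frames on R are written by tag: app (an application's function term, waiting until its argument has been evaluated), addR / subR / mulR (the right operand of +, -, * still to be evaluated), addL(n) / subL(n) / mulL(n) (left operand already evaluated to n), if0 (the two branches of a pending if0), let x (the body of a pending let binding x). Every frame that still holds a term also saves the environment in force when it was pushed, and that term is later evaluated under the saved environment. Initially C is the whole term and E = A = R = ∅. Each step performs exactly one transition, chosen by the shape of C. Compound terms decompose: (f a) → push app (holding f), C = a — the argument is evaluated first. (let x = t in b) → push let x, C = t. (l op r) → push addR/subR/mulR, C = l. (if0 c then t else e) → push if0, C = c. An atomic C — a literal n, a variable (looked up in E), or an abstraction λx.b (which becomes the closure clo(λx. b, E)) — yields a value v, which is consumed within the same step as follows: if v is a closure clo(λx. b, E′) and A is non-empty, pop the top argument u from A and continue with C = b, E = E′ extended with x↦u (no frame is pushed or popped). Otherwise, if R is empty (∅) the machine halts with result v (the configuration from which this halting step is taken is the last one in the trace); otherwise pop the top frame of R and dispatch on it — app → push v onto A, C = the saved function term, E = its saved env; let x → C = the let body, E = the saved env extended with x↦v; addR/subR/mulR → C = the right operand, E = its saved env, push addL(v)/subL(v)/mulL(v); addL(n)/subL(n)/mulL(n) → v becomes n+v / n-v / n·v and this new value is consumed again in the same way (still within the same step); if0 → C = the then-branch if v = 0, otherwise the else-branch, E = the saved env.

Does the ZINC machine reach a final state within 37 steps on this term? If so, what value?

Answer: 6

Execution trace:
[0] <C=(((λw. (if0 w then 2 else 2)) (6 * 0)) * ((if0 1 then 2 else 7) - (let v = 1 in 4))), E=∅, A=∅, R=∅>
[1] <C=((λw. (if0 w then 2 else 2)) (6 * 0)), E=∅, A=∅, R=[mulR]>
[2] <C=(6 * 0), E=∅, A=∅, R=[app :: mulR]>
[3] <C=6, E=∅, A=∅, R=[mulR :: app :: mulR]>
[4] <C=0, E=∅, A=∅, R=[mulL(6) :: app :: mulR]>
[5] <C=(λw. (if0 w then 2 else 2)), E=∅, A=[0], R=[mulR]>
[6] <C=(if0 w then 2 else 2), E={w↦0}, A=∅, R=[mulR]>
[7] <C=w, E={w↦0}, A=∅, R=[if0 :: mulR]>
[8] <C=2, E={w↦0}, A=∅, R=[mulR]>
[9] <C=((if0 1 then 2 else 7) - (let v = 1 in 4)), E=∅, A=∅, R=[mulL(2)]>
[10] <C=(if0 1 then 2 else 7), E=∅, A=∅, R=[subR :: mulL(2)]>
[11] <C=1, E=∅, A=∅, R=[if0 :: subR :: mulL(2)]>
[12] <C=7, E=∅, A=∅, R=[subR :: mulL(2)]>
[13] <C=(let v = 1 in 4), E=∅, A=∅, R=[subL(7) :: mulL(2)]>
[14] <C=1, E=∅, A=∅, R=[let v :: subL(7) :: mulL(2)]>
[15] <C=4, E={v↦1}, A=∅, R=[subL(7) :: mulL(2)]>
→ final value 6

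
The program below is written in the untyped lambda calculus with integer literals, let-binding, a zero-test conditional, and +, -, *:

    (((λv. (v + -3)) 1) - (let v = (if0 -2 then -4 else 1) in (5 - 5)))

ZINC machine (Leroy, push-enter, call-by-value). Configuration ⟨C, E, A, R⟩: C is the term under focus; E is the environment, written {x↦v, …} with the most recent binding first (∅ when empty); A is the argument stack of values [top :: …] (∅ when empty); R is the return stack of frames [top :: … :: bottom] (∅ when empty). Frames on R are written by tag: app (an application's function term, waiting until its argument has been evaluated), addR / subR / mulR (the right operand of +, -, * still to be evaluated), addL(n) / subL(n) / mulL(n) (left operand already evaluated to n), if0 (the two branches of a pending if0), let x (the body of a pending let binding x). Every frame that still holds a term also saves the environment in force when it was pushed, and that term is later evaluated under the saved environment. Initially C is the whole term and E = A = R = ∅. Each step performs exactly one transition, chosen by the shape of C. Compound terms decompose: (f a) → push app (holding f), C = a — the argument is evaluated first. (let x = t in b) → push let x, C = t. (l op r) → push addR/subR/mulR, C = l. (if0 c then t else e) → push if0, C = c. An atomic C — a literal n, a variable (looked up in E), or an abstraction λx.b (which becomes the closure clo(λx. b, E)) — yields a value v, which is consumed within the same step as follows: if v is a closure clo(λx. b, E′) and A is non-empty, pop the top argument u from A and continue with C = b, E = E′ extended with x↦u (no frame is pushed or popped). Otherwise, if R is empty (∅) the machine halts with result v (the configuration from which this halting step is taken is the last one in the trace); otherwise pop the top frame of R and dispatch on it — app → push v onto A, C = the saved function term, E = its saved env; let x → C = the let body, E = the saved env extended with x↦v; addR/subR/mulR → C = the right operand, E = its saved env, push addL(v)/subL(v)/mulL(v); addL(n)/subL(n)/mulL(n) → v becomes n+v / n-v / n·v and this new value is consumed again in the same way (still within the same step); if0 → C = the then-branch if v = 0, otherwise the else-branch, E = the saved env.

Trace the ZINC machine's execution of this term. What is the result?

[0] [C=(((λv. (v + -3)) 1) - (let v = (if0 -2 then -4 else 1) in (5 - 5))) | E=∅ | A=∅ | R=∅]
[1] [C=((λv. (v + -3)) 1) | E=∅ | A=∅ | R=[subR]]
[2] [C=1 | E=∅ | A=∅ | R=[app :: subR]]
[3] [C=(λv. (v + -3)) | E=∅ | A=[1] | R=[subR]]
[4] [C=(v + -3) | E={v↦1} | A=∅ | R=[subR]]
[5] [C=v | E={v↦1} | A=∅ | R=[addR :: subR]]
[6] [C=-3 | E={v↦1} | A=∅ | R=[addL(1) :: subR]]
[7] [C=(let v = (if0 -2 then -4 else 1) in (5 - 5)) | E=∅ | A=∅ | R=[subL(-2)]]
[8] [C=(if0 -2 then -4 else 1) | E=∅ | A=∅ | R=[let v :: subL(-2)]]
[9] [C=-2 | E=∅ | A=∅ | R=[if0 :: let v :: subL(-2)]]
[10] [C=1 | E=∅ | A=∅ | R=[let v :: subL(-2)]]
[11] [C=(5 - 5) | E={v↦1} | A=∅ | R=[subL(-2)]]
[12] [C=5 | E={v↦1} | A=∅ | R=[subR :: subL(-2)]]
[13] [C=5 | E={v↦1} | A=∅ | R=[subL(5) :: subL(-2)]]
→ final value -2

Answer: -2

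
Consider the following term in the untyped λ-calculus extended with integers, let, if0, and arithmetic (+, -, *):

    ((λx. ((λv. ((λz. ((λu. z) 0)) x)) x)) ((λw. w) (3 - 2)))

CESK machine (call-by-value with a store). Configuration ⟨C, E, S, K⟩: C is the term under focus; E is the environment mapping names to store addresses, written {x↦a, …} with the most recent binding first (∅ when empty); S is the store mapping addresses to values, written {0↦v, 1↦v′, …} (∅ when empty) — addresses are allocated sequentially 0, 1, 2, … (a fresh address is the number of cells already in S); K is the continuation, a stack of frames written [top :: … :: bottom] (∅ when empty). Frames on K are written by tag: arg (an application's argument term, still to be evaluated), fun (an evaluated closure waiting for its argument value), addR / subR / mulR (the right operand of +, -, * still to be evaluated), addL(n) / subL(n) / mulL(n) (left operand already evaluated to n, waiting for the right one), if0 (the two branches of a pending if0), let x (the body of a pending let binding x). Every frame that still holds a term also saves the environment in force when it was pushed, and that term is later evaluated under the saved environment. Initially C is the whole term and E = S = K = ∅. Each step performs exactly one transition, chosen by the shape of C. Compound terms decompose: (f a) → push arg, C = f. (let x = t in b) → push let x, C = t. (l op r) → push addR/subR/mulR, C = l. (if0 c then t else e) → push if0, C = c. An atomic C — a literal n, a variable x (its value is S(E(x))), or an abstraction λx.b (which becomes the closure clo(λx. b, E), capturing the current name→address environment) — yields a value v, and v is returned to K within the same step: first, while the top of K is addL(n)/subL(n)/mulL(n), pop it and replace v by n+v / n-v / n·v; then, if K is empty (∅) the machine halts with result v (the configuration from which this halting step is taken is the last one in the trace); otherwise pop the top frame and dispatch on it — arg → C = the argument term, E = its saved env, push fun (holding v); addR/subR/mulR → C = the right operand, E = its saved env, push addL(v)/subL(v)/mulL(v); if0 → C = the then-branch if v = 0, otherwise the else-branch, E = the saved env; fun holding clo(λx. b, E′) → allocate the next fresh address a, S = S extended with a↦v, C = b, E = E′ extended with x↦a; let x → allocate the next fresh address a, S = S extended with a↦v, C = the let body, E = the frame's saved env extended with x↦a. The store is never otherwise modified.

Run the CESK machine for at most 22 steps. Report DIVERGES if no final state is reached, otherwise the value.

step 0: [C=((λx. ((λv. ((λz. ((λu. z) 0)) x)) x)) ((λw. w) (3 - 2))) | E=∅ | S=∅ | K=∅]
step 1: [C=(λx. ((λv. ((λz. ((λu. z) 0)) x)) x)) | E=∅ | S=∅ | K=[arg]]
step 2: [C=((λw. w) (3 - 2)) | E=∅ | S=∅ | K=[fun]]
step 3: [C=(λw. w) | E=∅ | S=∅ | K=[arg :: fun]]
step 4: [C=(3 - 2) | E=∅ | S=∅ | K=[fun :: fun]]
step 5: [C=3 | E=∅ | S=∅ | K=[subR :: fun :: fun]]
step 6: [C=2 | E=∅ | S=∅ | K=[subL(3) :: fun :: fun]]
step 7: [C=w | E={w↦0} | S={0↦1} | K=[fun]]
step 8: [C=((λv. ((λz. ((λu. z) 0)) x)) x) | E={x↦1} | S={0↦1, 1↦1} | K=∅]
step 9: [C=(λv. ((λz. ((λu. z) 0)) x)) | E={x↦1} | S={0↦1, 1↦1} | K=[arg]]
step 10: [C=x | E={x↦1} | S={0↦1, 1↦1} | K=[fun]]
step 11: [C=((λz. ((λu. z) 0)) x) | E={v↦2, x↦1} | S={0↦1, 1↦1, 2↦1} | K=∅]
step 12: [C=(λz. ((λu. z) 0)) | E={v↦2, x↦1} | S={0↦1, 1↦1, 2↦1} | K=[arg]]
step 13: [C=x | E={v↦2, x↦1} | S={0↦1, 1↦1, 2↦1} | K=[fun]]
step 14: [C=((λu. z) 0) | E={z↦3, v↦2, x↦1} | S={0↦1, 1↦1, 2↦1, 3↦1} | K=∅]
step 15: [C=(λu. z) | E={z↦3, v↦2, x↦1} | S={0↦1, 1↦1, 2↦1, 3↦1} | K=[arg]]
step 16: [C=0 | E={z↦3, v↦2, x↦1} | S={0↦1, 1↦1, 2↦1, 3↦1} | K=[fun]]
step 17: [C=z | E={u↦4, z↦3, v↦2, x↦1} | S={0↦1, 1↦1, 2↦1, 3↦1, 4↦0} | K=∅]
→ final value 1

Answer: 1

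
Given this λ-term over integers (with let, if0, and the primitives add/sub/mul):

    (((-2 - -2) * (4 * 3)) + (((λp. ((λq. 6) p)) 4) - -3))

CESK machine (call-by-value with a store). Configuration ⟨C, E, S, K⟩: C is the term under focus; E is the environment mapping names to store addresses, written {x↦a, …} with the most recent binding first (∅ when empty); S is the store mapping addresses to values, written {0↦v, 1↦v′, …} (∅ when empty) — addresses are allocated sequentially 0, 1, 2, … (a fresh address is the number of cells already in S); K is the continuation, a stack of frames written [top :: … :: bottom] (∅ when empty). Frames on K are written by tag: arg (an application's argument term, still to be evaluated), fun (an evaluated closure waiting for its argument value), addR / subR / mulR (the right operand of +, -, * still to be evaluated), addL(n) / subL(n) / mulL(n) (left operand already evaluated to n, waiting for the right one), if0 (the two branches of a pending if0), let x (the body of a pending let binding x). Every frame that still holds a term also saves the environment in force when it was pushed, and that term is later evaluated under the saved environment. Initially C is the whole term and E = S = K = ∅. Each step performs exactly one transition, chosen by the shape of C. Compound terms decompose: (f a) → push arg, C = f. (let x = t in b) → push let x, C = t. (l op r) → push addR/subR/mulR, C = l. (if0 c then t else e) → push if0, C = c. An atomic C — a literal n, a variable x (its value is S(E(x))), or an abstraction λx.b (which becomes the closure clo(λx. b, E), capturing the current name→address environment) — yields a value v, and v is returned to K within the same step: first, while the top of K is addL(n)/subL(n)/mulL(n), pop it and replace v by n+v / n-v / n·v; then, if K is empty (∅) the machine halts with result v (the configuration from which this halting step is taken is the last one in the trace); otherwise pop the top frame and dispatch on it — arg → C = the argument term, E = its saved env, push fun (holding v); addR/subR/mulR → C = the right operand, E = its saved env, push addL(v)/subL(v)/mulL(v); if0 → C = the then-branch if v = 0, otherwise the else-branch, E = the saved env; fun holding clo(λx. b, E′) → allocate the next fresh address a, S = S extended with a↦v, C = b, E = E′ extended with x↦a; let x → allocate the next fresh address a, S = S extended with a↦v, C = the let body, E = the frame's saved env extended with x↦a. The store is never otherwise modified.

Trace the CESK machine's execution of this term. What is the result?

step 0: [C=(((-2 - -2) * (4 * 3)) + (((λp. ((λq. 6) p)) 4) - -3)) | E=∅ | S=∅ | K=∅]
step 1: [C=((-2 - -2) * (4 * 3)) | E=∅ | S=∅ | K=[addR]]
step 2: [C=(-2 - -2) | E=∅ | S=∅ | K=[mulR :: addR]]
step 3: [C=-2 | E=∅ | S=∅ | K=[subR :: mulR :: addR]]
step 4: [C=-2 | E=∅ | S=∅ | K=[subL(-2) :: mulR :: addR]]
step 5: [C=(4 * 3) | E=∅ | S=∅ | K=[mulL(0) :: addR]]
step 6: [C=4 | E=∅ | S=∅ | K=[mulR :: mulL(0) :: addR]]
step 7: [C=3 | E=∅ | S=∅ | K=[mulL(4) :: mulL(0) :: addR]]
step 8: [C=(((λp. ((λq. 6) p)) 4) - -3) | E=∅ | S=∅ | K=[addL(0)]]
step 9: [C=((λp. ((λq. 6) p)) 4) | E=∅ | S=∅ | K=[subR :: addL(0)]]
step 10: [C=(λp. ((λq. 6) p)) | E=∅ | S=∅ | K=[arg :: subR :: addL(0)]]
step 11: [C=4 | E=∅ | S=∅ | K=[fun :: subR :: addL(0)]]
step 12: [C=((λq. 6) p) | E={p↦0} | S={0↦4} | K=[subR :: addL(0)]]
step 13: [C=(λq. 6) | E={p↦0} | S={0↦4} | K=[arg :: subR :: addL(0)]]
step 14: [C=p | E={p↦0} | S={0↦4} | K=[fun :: subR :: addL(0)]]
step 15: [C=6 | E={q↦1, p↦0} | S={0↦4, 1↦4} | K=[subR :: addL(0)]]
step 16: [C=-3 | E=∅ | S={0↦4, 1↦4} | K=[subL(6) :: addL(0)]]
→ final value 9

Answer: 9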